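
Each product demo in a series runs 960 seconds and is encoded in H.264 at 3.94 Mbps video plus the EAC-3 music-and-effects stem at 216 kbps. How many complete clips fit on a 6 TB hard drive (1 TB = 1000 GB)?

Audio: 216 kbps = 0.216 Mbps.
Total bitrate: 4.156 Mbps.
Per item: 4.156 Mbps × 960 s = 3,990 Mb = 498.7 MB.
Capacity: 6 TB = 48,000,000 Mb; 12030.80 items → 12030 complete.

12030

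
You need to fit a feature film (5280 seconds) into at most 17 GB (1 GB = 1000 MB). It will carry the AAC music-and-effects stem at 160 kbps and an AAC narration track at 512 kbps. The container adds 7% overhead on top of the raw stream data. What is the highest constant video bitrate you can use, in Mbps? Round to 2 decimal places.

23.40 Mbps

Budget: 17 GB = 136000.0 Mb.
Stream payload after overhead: 136000.0 / 1.07 = 127102.8 Mb.
Total bitrate budget: 127102.8 Mb / 5280 s = 24.073 Mbps.
Audio total: 160 + 512 = 672 kbps = 0.672 Mbps.
Video: 24.073 − 0.672 = 23.401 Mbps.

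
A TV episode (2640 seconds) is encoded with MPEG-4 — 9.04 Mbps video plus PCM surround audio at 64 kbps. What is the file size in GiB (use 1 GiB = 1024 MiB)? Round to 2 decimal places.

2.80 GiB

Audio: 64 kbps = 0.064 Mbps.
Total bitrate: 9.04 + 0.064 = 9.104 Mbps.
Stream data: 9.104 Mbps × 2640 s = 24034.6 Mb.
24,035 Mb = 3,004,320,000 bytes ÷ 1,073,741,824 = 2.798 GiB.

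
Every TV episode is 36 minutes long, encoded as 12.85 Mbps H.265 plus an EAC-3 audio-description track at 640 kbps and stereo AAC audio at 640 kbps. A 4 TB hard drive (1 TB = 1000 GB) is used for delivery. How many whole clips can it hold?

36 min = 2160 s
Audio total: 640 + 640 = 1280 kbps = 1.280 Mbps.
Total bitrate: 14.130 Mbps.
Per item: 14.130 Mbps × 2160 s = 30,521 Mb = 3,815 MB.
Capacity: 4 TB = 32,000,000 Mb; 1048.47 items → 1048 complete.

1048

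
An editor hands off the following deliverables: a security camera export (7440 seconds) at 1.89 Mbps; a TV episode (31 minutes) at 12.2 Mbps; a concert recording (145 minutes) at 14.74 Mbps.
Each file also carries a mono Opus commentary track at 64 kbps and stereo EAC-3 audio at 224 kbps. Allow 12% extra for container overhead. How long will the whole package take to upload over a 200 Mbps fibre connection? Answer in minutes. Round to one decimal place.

Audio total: 64 + 224 = 288 kbps = 0.288 Mbps.
security camera export: 2.178 Mbps × 7440 s × 1.12 = 18148.8 Mb
TV episode: 12.488 Mbps × 1860 s × 1.12 = 26015.0 Mb
concert recording: 15.028 Mbps × 8700 s × 1.12 = 146432.8 Mb
Total: 190596.7 Mb = 23824.6 MB.
At 200 Mbps: 190596.7 / 200 = 953 s ≈ 15.9 minutes.

15.9 minutes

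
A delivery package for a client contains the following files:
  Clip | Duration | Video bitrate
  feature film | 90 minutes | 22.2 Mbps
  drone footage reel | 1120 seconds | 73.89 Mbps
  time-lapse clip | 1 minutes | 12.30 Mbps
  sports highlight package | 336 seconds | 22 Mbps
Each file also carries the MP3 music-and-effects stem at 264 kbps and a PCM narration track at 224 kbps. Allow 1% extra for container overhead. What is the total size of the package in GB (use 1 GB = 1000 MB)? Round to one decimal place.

27.0 GB

Audio total: 264 + 224 = 488 kbps = 0.488 Mbps.
feature film: 22.688 Mbps × 5400 s × 1.01 = 123740.4 Mb
drone footage reel: 74.378 Mbps × 1120 s × 1.01 = 84136.4 Mb
time-lapse clip: 12.788 Mbps × 60 s × 1.01 = 775.0 Mb
sports highlight package: 22.488 Mbps × 336 s × 1.01 = 7631.5 Mb
Total: 216283.2 Mb = 27035.4 MB.
= 27.04 GB.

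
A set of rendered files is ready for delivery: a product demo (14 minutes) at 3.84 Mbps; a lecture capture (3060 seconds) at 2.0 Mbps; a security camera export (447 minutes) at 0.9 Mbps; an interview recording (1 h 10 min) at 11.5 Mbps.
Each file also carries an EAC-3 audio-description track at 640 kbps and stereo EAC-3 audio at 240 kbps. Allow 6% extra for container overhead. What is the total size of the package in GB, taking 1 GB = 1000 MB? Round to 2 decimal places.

14.91 GB

Audio total: 640 + 240 = 880 kbps = 0.880 Mbps.
product demo: 4.720 Mbps × 840 s × 1.06 = 4202.7 Mb
lecture capture: 2.880 Mbps × 3060 s × 1.06 = 9341.6 Mb
security camera export: 1.780 Mbps × 26820 s × 1.06 = 50604.0 Mb
interview recording: 12.380 Mbps × 4200 s × 1.06 = 55115.8 Mb
Total: 119264.0 Mb = 14908.0 MB.
= 14.91 GB.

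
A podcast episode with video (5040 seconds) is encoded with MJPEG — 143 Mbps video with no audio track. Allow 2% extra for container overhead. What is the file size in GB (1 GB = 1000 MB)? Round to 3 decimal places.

91.892 GB

Total bitrate: 143 Mbps.
Stream data: 143.000 Mbps × 5040 s = 720720.0 Mb.
With 2% container overhead: ×1.02.
735,134 Mb ÷ 8 = 91,892 MB → 91.89 GB.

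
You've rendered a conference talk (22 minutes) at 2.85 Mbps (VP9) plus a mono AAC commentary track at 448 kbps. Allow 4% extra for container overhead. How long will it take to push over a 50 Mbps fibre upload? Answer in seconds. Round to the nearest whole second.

91 seconds

22 min = 1320 s
Audio: 448 kbps = 0.448 Mbps.
Total bitrate: 3.298 Mbps.
File: 3.298 Mbps × 1320 s = 4353.4 Mb.
With 4% container overhead: ×1.04. → 4527.5 Mb.
At 50 Mbps: 4527.5 / 50 = 90.5 s ≈ 90.5 seconds.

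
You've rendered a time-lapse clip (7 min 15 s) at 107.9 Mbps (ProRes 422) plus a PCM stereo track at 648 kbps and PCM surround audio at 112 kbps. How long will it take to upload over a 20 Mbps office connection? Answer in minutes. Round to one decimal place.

7 min 15 s = 435 s
Audio total: 648 + 112 = 760 kbps = 0.760 Mbps.
Total bitrate: 108.660 Mbps.
File: 108.660 Mbps × 435 s = 47267.1 Mb.
At 20 Mbps: 47267.1 / 20 = 2363.4 s ≈ 39.4 minutes.

39.4 minutes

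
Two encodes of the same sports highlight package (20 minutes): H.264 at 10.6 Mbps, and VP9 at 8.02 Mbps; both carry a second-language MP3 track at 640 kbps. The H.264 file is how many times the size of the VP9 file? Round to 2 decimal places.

20 min = 1200 s
Audio: 640 kbps = 0.640 Mbps.
H.264: 11.240 Mbps × 1200 s = 13488.0 Mb = 1.570 GiB.
VP9: 8.660 Mbps × 1200 s = 10392.0 Mb = 1.210 GiB.
Ratio: 1.570 / 1.210 = 1.298.

1.30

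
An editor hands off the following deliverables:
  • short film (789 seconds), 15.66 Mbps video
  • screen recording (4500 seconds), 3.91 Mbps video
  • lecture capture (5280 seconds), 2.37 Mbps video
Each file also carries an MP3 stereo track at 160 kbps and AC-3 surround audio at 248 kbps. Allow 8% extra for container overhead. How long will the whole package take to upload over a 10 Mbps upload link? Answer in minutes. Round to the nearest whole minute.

84 minutes

Audio total: 160 + 248 = 408 kbps = 0.408 Mbps.
short film: 16.068 Mbps × 789 s × 1.08 = 13691.9 Mb
screen recording: 4.318 Mbps × 4500 s × 1.08 = 20985.5 Mb
lecture capture: 2.778 Mbps × 5280 s × 1.08 = 15841.3 Mb
Total: 50518.6 Mb = 6314.8 MB.
At 10 Mbps: 50518.6 / 10 = 5052 s ≈ 84.2 minutes.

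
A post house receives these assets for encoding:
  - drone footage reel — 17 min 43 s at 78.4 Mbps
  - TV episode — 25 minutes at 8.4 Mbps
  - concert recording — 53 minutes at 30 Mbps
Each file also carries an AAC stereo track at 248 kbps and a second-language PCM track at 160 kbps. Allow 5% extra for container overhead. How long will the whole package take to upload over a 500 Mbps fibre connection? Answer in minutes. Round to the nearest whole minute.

Audio total: 248 + 160 = 408 kbps = 0.408 Mbps.
drone footage reel: 78.808 Mbps × 1063 s × 1.05 = 87961.5 Mb
TV episode: 8.808 Mbps × 1500 s × 1.05 = 13872.6 Mb
concert recording: 30.408 Mbps × 3180 s × 1.05 = 101532.3 Mb
Total: 203366.5 Mb = 25420.8 MB.
At 500 Mbps: 203366.5 / 500 = 407 s ≈ 6.78 minutes.

7 minutes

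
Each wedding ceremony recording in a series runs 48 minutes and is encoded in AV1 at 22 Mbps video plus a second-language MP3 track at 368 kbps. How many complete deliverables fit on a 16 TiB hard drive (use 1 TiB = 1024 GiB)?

2184

48 min = 2880 s
Audio: 368 kbps = 0.368 Mbps.
Total bitrate: 22.368 Mbps.
Per item: 22.368 Mbps × 2880 s = 64,420 Mb = 8,052 MB.
Capacity: 16 TiB = 140,737,488 Mb; 2184.69 items → 2184 complete.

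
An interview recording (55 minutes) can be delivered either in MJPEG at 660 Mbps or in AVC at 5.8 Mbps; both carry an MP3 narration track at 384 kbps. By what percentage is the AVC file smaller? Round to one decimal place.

99.1%

55 min = 3300 s
Audio: 384 kbps = 0.384 Mbps.
MJPEG: 660.384 Mbps × 3300 s = 2179267.2 Mb = 272.408 GB.
AVC: 6.184 Mbps × 3300 s = 20407.2 Mb = 2.551 GB.
Reduction: (1 − 2.551/272.408) × 100 = 99.06%.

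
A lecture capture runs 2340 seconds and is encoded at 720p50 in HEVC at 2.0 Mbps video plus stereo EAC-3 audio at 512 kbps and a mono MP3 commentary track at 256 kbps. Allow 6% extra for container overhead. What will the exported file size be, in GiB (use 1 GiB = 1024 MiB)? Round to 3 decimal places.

0.799 GiB

Audio total: 512 + 256 = 768 kbps = 0.768 Mbps.
Total bitrate: 2.0 + 0.768 = 2.768 Mbps.
Stream data: 2.768 Mbps × 2340 s = 6477.1 Mb.
With 6% container overhead: ×1.06.
6,866 Mb = 858,218,400 bytes ÷ 1,073,741,824 = 0.7993 GiB.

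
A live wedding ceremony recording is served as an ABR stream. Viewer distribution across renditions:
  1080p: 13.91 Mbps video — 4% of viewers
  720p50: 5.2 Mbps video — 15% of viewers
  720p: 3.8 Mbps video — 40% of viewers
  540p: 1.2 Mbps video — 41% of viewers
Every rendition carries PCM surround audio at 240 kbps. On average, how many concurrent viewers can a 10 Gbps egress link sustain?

2786

Audio: 240 kbps = 0.240 Mbps.
Average per-viewer bitrate: 0.04×14.150 + 0.15×5.440 + 0.40×4.040 + 0.41×1.440 = 3.588 Mbps.
10 Gbps = 10,000 Mbps; 10,000 / 3.588 = 2786.76 → 2786.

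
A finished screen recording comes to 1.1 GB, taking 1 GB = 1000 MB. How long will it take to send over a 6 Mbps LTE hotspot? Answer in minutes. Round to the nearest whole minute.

File: 1.1 GB = 8800.0 Mb.
At 6 Mbps: 8800.0 / 6 = 1466.7 s ≈ 24.4 minutes.

24 minutes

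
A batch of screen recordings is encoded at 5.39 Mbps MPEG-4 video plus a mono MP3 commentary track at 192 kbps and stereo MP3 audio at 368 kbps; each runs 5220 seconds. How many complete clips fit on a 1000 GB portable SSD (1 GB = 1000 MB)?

257

Audio total: 192 + 368 = 560 kbps = 0.560 Mbps.
Total bitrate: 5.950 Mbps.
Per item: 5.950 Mbps × 5220 s = 31,059 Mb = 3,882 MB.
Capacity: 1000 GB = 8,000,000 Mb; 257.57 items → 257 complete.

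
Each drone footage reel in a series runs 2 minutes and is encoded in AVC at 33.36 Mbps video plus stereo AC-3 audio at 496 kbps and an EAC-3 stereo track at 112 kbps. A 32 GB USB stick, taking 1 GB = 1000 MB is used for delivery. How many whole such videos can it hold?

2 min = 120 s
Audio total: 496 + 112 = 608 kbps = 0.608 Mbps.
Total bitrate: 33.968 Mbps.
Per item: 33.968 Mbps × 120 s = 4,076 Mb = 509.5 MB.
Capacity: 32 GB = 256,000 Mb; 62.80 items → 62 complete.

62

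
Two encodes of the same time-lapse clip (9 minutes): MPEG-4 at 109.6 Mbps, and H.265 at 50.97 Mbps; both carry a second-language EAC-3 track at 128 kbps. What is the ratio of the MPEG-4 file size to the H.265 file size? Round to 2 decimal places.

2.15

9 min = 540 s
Audio: 128 kbps = 0.128 Mbps.
MPEG-4: 109.728 Mbps × 540 s = 59253.1 Mb = 6.898 GiB.
H.265: 51.098 Mbps × 540 s = 27592.9 Mb = 3.212 GiB.
Ratio: 6.898 / 3.212 = 2.147.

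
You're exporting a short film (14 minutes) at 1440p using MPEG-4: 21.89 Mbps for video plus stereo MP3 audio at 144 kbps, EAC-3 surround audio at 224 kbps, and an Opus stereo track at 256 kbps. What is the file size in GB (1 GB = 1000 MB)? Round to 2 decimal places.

2.36 GB

14 min = 840 s
Audio total: 144 + 224 + 256 = 624 kbps = 0.624 Mbps.
Total bitrate: 21.89 + 0.624 = 22.514 Mbps.
Stream data: 22.514 Mbps × 840 s = 18911.8 Mb.
18,912 Mb ÷ 8 = 2,364 MB → 2.364 GB.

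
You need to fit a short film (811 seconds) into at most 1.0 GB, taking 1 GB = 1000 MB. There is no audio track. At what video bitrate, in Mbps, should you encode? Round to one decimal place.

Budget: 1.0 GB = 8000.0 Mb.
Total bitrate budget: 8000.0 Mb / 811 s = 9.864 Mbps.

9.9 Mbps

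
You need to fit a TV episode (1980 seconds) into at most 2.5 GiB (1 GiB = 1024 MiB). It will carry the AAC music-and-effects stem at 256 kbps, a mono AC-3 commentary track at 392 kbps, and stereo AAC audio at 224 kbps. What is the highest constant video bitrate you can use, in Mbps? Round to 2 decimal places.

9.97 Mbps

Budget: 2.5 GiB = 21474.8 Mb.
Total bitrate budget: 21474.8 Mb / 1980 s = 10.846 Mbps.
Audio total: 256 + 392 + 224 = 872 kbps = 0.872 Mbps.
Video: 10.846 − 0.872 = 9.974 Mbps.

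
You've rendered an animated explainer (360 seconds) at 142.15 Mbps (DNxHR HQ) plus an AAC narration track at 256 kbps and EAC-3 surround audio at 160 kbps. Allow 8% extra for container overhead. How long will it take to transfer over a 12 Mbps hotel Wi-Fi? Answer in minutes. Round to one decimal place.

Audio total: 256 + 160 = 416 kbps = 0.416 Mbps.
Total bitrate: 142.566 Mbps.
File: 142.566 Mbps × 360 s = 51323.8 Mb.
With 8% container overhead: ×1.08. → 55429.7 Mb.
At 12 Mbps: 55429.7 / 12 = 4619.1 s ≈ 77 minutes.

77.0 minutes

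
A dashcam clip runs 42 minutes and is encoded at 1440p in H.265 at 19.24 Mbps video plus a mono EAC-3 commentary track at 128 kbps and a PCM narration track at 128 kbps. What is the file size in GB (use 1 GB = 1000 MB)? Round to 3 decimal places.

42 min = 2520 s
Audio total: 128 + 128 = 256 kbps = 0.256 Mbps.
Total bitrate: 19.24 + 0.256 = 19.496 Mbps.
Stream data: 19.496 Mbps × 2520 s = 49129.9 Mb.
49,130 Mb ÷ 8 = 6,141 MB → 6.141 GB.

6.141 GB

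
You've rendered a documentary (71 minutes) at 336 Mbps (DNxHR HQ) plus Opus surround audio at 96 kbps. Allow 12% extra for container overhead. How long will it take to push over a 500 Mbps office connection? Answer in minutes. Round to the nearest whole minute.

53 minutes

71 min = 4260 s
Audio: 96 kbps = 0.096 Mbps.
Total bitrate: 336.096 Mbps.
File: 336.096 Mbps × 4260 s = 1431769.0 Mb.
With 12% container overhead: ×1.12. → 1603581.2 Mb.
At 500 Mbps: 1603581.2 / 500 = 3207.2 s ≈ 53.5 minutes.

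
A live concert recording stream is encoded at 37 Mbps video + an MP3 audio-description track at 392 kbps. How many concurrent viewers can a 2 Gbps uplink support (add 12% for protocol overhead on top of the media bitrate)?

47

Audio: 392 kbps = 0.392 Mbps.
Per-viewer media rate: 37.392 Mbps.
On the wire with 12% overhead: 41.879 Mbps.
2 Gbps = 2,000 Mbps; 2,000 / 41.879 = 47.76 → 47 viewers.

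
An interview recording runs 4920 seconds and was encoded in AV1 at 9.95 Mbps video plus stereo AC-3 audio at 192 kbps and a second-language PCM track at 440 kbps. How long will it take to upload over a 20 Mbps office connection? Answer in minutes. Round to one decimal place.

Audio total: 192 + 440 = 632 kbps = 0.632 Mbps.
Total bitrate: 10.582 Mbps.
File: 10.582 Mbps × 4920 s = 52063.4 Mb.
At 20 Mbps: 52063.4 / 20 = 2603.2 s ≈ 43.4 minutes.

43.4 minutes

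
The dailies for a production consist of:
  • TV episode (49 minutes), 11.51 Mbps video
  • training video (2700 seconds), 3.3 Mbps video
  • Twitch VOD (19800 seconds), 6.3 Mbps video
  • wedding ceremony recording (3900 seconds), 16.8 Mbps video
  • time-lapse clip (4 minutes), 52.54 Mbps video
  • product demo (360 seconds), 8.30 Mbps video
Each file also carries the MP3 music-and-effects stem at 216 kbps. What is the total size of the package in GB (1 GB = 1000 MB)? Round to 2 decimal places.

31.88 GB

Audio: 216 kbps = 0.216 Mbps.
TV episode: 11.726 Mbps × 2940 s = 34474.4 Mb
training video: 3.516 Mbps × 2700 s = 9493.2 Mb
Twitch VOD: 6.516 Mbps × 19800 s = 129016.8 Mb
wedding ceremony recording: 17.016 Mbps × 3900 s = 66362.4 Mb
time-lapse clip: 52.756 Mbps × 240 s = 12661.4 Mb
product demo: 8.516 Mbps × 360 s = 3065.8 Mb
Total: 255074.0 Mb = 31884.3 MB.
= 31.88 GB.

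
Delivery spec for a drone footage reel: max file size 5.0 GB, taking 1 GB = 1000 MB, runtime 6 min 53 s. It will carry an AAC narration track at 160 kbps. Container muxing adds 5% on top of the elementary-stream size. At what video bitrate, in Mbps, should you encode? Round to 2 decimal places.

Budget: 5.0 GB = 40000.0 Mb.
Stream payload after overhead: 40000.0 / 1.05 = 38095.2 Mb.
6 min 53 s = 413 s
Total bitrate budget: 38095.2 Mb / 413 s = 92.240 Mbps.
Audio: 160 kbps = 0.160 Mbps.
Video: 92.240 − 0.160 = 92.080 Mbps.

92.08 Mbps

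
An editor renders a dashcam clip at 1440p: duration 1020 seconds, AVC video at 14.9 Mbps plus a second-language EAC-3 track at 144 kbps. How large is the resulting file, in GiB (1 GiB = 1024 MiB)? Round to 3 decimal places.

1.786 GiB

Audio: 144 kbps = 0.144 Mbps.
Total bitrate: 14.9 + 0.144 = 15.044 Mbps.
Stream data: 15.044 Mbps × 1020 s = 15344.9 Mb.
15,345 Mb = 1,918,110,000 bytes ÷ 1,073,741,824 = 1.786 GiB.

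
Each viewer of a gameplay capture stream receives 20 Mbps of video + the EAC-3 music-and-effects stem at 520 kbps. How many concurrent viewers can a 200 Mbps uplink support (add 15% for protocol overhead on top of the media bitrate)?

8

Audio: 520 kbps = 0.520 Mbps.
Per-viewer media rate: 20.520 Mbps.
On the wire with 15% overhead: 23.598 Mbps.
200 Mbps = 200.0 Mbps; 200.0 / 23.598 = 8.48 → 8 viewers.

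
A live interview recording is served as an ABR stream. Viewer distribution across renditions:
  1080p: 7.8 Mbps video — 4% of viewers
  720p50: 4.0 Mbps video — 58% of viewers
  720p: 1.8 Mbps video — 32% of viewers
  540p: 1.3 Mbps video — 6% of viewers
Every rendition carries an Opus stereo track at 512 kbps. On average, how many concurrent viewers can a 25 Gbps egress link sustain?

6582

Audio: 512 kbps = 0.512 Mbps.
Average per-viewer bitrate: 0.04×8.312 + 0.58×4.512 + 0.32×2.312 + 0.06×1.812 = 3.798 Mbps.
25 Gbps = 25,000 Mbps; 25,000 / 3.798 = 6582.41 → 6582.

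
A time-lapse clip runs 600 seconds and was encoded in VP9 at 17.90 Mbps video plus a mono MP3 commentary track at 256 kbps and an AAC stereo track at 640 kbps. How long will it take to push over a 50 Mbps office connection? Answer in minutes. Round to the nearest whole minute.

4 minutes

Audio total: 256 + 640 = 896 kbps = 0.896 Mbps.
Total bitrate: 18.796 Mbps.
File: 18.796 Mbps × 600 s = 11277.6 Mb.
At 50 Mbps: 11277.6 / 50 = 225.6 s ≈ 3.76 minutes.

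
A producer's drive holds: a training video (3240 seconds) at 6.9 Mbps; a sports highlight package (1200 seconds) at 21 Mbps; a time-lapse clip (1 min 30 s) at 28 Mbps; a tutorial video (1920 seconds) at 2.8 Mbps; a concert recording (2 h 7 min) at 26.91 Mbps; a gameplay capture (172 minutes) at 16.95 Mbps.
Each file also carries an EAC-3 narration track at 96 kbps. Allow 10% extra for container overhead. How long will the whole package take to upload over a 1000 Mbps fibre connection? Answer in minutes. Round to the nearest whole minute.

8 minutes

Audio: 96 kbps = 0.096 Mbps.
training video: 6.996 Mbps × 3240 s × 1.10 = 24933.7 Mb
sports highlight package: 21.096 Mbps × 1200 s × 1.10 = 27846.7 Mb
time-lapse clip: 28.096 Mbps × 90 s × 1.10 = 2781.5 Mb
tutorial video: 2.896 Mbps × 1920 s × 1.10 = 6116.4 Mb
concert recording: 27.006 Mbps × 7620 s × 1.10 = 226364.3 Mb
gameplay capture: 17.046 Mbps × 10320 s × 1.10 = 193506.2 Mb
Total: 481548.8 Mb = 60193.6 MB.
At 1000 Mbps: 481548.8 / 1000 = 482 s ≈ 8.03 minutes.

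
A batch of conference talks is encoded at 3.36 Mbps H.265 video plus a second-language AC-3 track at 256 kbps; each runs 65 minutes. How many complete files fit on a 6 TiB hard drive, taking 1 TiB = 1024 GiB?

65 min = 3900 s
Audio: 256 kbps = 0.256 Mbps.
Total bitrate: 3.616 Mbps.
Per item: 3.616 Mbps × 3900 s = 14,102 Mb = 1,763 MB.
Capacity: 6 TiB = 52,776,558 Mb; 3742.38 items → 3742 complete.

3742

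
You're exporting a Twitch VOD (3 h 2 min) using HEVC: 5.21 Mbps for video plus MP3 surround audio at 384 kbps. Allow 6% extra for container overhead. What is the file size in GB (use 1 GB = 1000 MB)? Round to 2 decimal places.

3 h 2 min = 182 min = 10920 s
Audio: 384 kbps = 0.384 Mbps.
Total bitrate: 5.21 + 0.384 = 5.594 Mbps.
Stream data: 5.594 Mbps × 10920 s = 61086.5 Mb.
With 6% container overhead: ×1.06.
64,752 Mb ÷ 8 = 8,094 MB → 8.094 GB.

8.09 GB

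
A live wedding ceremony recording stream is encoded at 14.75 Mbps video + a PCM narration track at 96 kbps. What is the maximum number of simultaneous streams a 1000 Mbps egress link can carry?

67

Audio: 96 kbps = 0.096 Mbps.
Per-viewer media rate: 14.846 Mbps.
1000 Mbps = 1,000 Mbps; 1,000 / 14.846 = 67.36 → 67 viewers.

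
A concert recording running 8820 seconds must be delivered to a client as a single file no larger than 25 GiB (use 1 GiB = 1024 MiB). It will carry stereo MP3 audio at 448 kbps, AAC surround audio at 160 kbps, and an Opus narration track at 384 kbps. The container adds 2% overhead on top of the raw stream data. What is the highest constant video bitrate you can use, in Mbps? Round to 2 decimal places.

22.88 Mbps

Budget: 25 GiB = 214748.4 Mb.
Stream payload after overhead: 214748.4 / 1.02 = 210537.6 Mb.
Total bitrate budget: 210537.6 Mb / 8820 s = 23.870 Mbps.
Audio total: 448 + 160 + 384 = 992 kbps = 0.992 Mbps.
Video: 23.870 − 0.992 = 22.878 Mbps.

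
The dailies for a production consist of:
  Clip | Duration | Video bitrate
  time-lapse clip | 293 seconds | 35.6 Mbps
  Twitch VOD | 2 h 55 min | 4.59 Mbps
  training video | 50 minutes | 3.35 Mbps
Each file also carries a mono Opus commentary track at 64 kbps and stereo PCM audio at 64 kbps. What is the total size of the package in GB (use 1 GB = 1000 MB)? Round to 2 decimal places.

8.81 GB

Audio total: 64 + 64 = 128 kbps = 0.128 Mbps.
time-lapse clip: 35.728 Mbps × 293 s = 10468.3 Mb
Twitch VOD: 4.718 Mbps × 10500 s = 49539.0 Mb
training video: 3.478 Mbps × 3000 s = 10434.0 Mb
Total: 70441.3 Mb = 8805.2 MB.
= 8.805 GB.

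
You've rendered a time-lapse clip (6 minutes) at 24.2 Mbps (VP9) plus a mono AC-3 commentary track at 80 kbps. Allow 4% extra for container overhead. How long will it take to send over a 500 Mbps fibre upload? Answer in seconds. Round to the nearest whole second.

18 seconds

6 min = 360 s
Audio: 80 kbps = 0.080 Mbps.
Total bitrate: 24.280 Mbps.
File: 24.280 Mbps × 360 s = 8740.8 Mb.
With 4% container overhead: ×1.04. → 9090.4 Mb.
At 500 Mbps: 9090.4 / 500 = 18.2 s ≈ 18.2 seconds.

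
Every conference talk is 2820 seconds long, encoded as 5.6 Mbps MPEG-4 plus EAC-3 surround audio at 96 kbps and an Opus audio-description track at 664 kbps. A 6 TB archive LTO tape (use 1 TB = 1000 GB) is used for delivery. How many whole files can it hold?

2676

Audio total: 96 + 664 = 760 kbps = 0.760 Mbps.
Total bitrate: 6.360 Mbps.
Per item: 6.360 Mbps × 2820 s = 17,935 Mb = 2,242 MB.
Capacity: 6 TB = 48,000,000 Mb; 2676.30 items → 2676 complete.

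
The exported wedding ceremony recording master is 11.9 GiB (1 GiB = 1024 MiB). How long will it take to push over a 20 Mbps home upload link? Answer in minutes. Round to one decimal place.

File: 11.9 GiB = 102220.2 Mb.
At 20 Mbps: 102220.2 / 20 = 5111.0 s ≈ 85.2 minutes.

85.2 minutes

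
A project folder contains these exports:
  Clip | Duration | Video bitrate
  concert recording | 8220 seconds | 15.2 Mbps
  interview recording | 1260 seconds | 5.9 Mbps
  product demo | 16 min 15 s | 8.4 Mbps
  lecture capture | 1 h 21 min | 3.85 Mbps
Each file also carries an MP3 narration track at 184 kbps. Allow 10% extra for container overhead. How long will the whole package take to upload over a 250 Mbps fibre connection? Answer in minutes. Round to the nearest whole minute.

12 minutes

Audio: 184 kbps = 0.184 Mbps.
concert recording: 15.384 Mbps × 8220 s × 1.10 = 139102.1 Mb
interview recording: 6.084 Mbps × 1260 s × 1.10 = 8432.4 Mb
product demo: 8.584 Mbps × 975 s × 1.10 = 9206.3 Mb
lecture capture: 4.034 Mbps × 4860 s × 1.10 = 21565.8 Mb
Total: 178306.7 Mb = 22288.3 MB.
At 250 Mbps: 178306.7 / 250 = 713 s ≈ 11.9 minutes.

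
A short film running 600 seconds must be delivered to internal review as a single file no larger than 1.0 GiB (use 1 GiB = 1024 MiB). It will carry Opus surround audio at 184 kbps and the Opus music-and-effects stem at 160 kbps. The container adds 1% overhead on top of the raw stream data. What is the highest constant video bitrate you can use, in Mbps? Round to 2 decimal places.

13.83 Mbps

Budget: 1.0 GiB = 8589.9 Mb.
Stream payload after overhead: 8589.9 / 1.01 = 8504.9 Mb.
Total bitrate budget: 8504.9 Mb / 600 s = 14.175 Mbps.
Audio total: 184 + 160 = 344 kbps = 0.344 Mbps.
Video: 14.175 − 0.344 = 13.831 Mbps.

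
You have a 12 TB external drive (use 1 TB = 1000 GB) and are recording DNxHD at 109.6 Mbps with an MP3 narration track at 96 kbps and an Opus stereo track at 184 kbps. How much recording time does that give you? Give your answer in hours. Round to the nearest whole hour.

Audio total: 96 + 184 = 280 kbps = 0.280 Mbps.
Total bitrate: 109.6 + 0.280 = 109.880 Mbps.
Capacity: 12 TB = 96,000,000 Mb.
Recording time: 96,000,000 / 109.880 = 873,680 s ≈ 243 hours.

243 hours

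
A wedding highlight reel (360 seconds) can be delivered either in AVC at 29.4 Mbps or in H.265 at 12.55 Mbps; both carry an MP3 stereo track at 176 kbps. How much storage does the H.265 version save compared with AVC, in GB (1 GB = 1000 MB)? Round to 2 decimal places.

Audio: 176 kbps = 0.176 Mbps.
AVC: 29.576 Mbps × 360 s = 10647.4 Mb = 1.331 GB.
H.265: 12.726 Mbps × 360 s = 4581.4 Mb = 0.573 GB.
Saving: 1.331 − 0.573 = 0.758 GB.

0.76 GB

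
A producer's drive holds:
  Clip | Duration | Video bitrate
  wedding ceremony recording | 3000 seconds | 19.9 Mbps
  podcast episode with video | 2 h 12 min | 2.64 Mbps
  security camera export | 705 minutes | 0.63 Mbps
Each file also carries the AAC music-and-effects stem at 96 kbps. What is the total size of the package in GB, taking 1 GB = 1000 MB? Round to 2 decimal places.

14.05 GB

Audio: 96 kbps = 0.096 Mbps.
wedding ceremony recording: 19.996 Mbps × 3000 s = 59988.0 Mb
podcast episode with video: 2.736 Mbps × 7920 s = 21669.1 Mb
security camera export: 0.726 Mbps × 42300 s = 30709.8 Mb
Total: 112366.9 Mb = 14045.9 MB.
= 14.05 GB.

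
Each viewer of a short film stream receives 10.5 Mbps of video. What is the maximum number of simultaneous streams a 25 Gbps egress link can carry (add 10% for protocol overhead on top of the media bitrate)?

On the wire with 10% overhead: 11.550 Mbps.
25 Gbps = 25,000 Mbps; 25,000 / 11.550 = 2164.50 → 2164 viewers.

2164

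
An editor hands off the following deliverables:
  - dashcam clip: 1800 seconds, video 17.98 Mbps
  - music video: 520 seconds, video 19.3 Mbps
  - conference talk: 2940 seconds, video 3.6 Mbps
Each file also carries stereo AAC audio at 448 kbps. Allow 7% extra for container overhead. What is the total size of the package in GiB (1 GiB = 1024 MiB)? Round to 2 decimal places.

6.89 GiB

Audio: 448 kbps = 0.448 Mbps.
dashcam clip: 18.428 Mbps × 1800 s × 1.07 = 35492.3 Mb
music video: 19.748 Mbps × 520 s × 1.07 = 10987.8 Mb
conference talk: 4.048 Mbps × 2940 s × 1.07 = 12734.2 Mb
Total: 59214.3 Mb = 7401.8 MB.
= 6.893 GiB.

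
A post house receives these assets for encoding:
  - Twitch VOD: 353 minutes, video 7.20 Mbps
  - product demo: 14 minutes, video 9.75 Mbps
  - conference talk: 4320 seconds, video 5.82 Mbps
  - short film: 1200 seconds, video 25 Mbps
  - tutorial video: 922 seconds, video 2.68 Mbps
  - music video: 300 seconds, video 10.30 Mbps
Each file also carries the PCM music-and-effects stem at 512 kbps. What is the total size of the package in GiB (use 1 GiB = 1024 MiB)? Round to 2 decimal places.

Audio: 512 kbps = 0.512 Mbps.
Twitch VOD: 7.712 Mbps × 21180 s = 163340.2 Mb
product demo: 10.262 Mbps × 840 s = 8620.1 Mb
conference talk: 6.332 Mbps × 4320 s = 27354.2 Mb
short film: 25.512 Mbps × 1200 s = 30614.4 Mb
tutorial video: 3.192 Mbps × 922 s = 2943.0 Mb
music video: 10.812 Mbps × 300 s = 3243.6 Mb
Total: 236115.5 Mb = 29514.4 MB.
= 27.49 GiB.

27.49 GiB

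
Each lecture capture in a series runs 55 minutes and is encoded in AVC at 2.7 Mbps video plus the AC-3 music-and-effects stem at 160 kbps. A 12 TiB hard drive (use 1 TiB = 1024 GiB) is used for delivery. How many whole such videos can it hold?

11183

55 min = 3300 s
Audio: 160 kbps = 0.160 Mbps.
Total bitrate: 2.860 Mbps.
Per item: 2.860 Mbps × 3300 s = 9,438 Mb = 1,180 MB.
Capacity: 12 TiB = 105,553,116 Mb; 11183.84 items → 11183 complete.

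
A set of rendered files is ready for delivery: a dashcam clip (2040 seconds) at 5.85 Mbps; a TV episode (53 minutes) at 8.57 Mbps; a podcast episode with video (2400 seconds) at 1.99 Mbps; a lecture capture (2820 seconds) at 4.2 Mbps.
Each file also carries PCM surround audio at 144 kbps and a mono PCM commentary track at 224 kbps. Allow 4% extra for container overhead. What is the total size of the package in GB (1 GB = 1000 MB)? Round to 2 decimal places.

Audio total: 144 + 224 = 368 kbps = 0.368 Mbps.
dashcam clip: 6.218 Mbps × 2040 s × 1.04 = 13192.1 Mb
TV episode: 8.938 Mbps × 3180 s × 1.04 = 29559.8 Mb
podcast episode with video: 2.358 Mbps × 2400 s × 1.04 = 5885.6 Mb
lecture capture: 4.568 Mbps × 2820 s × 1.04 = 13397.0 Mb
Total: 62034.5 Mb = 7754.3 MB.
= 7.754 GB.

7.75 GB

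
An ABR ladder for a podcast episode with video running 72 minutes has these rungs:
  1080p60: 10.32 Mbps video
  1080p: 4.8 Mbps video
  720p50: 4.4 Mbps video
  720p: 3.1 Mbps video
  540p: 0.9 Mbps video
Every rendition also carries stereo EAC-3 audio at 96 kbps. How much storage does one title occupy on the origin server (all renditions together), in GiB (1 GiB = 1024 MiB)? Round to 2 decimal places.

72 min = 4320 s
Audio: 96 kbps = 0.096 Mbps.
Sum of rendition bitrates: (10.32+0.096) + (4.8+0.096) + (4.4+0.096) + (3.1+0.096) + (0.9+0.096) = 24.000 Mbps.
× 4320 s = 103,680 Mb = 12,960 MB = 12.07 GiB.

12.07 GiB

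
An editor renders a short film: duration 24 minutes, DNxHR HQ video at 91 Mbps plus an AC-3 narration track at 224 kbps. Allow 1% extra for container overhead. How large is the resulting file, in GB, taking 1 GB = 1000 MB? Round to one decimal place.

24 min = 1440 s
Audio: 224 kbps = 0.224 Mbps.
Total bitrate: 91 + 0.224 = 91.224 Mbps.
Stream data: 91.224 Mbps × 1440 s = 131362.6 Mb.
With 1% container overhead: ×1.01.
132,676 Mb ÷ 8 = 16,585 MB → 16.58 GB.

16.6 GB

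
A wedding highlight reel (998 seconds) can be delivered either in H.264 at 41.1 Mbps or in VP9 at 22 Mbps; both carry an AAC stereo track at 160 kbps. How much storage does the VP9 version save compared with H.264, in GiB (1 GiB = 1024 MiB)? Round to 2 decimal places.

2.22 GiB

Audio: 160 kbps = 0.160 Mbps.
H.264: 41.260 Mbps × 998 s = 41177.5 Mb = 4.794 GiB.
VP9: 22.160 Mbps × 998 s = 22115.7 Mb = 2.575 GiB.
Saving: 4.794 − 2.575 = 2.219 GiB.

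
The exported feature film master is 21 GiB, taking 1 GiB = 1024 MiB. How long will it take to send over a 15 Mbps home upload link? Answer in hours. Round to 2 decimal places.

3.34 hours

File: 21 GiB = 180388.6 Mb.
At 15 Mbps: 180388.6 / 15 = 12025.9 s ≈ 3.34 hours.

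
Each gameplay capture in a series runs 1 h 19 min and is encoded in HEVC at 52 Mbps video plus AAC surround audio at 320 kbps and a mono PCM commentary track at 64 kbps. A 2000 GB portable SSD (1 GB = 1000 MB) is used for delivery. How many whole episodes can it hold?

64

1 h 19 min = 79 min = 4740 s
Audio total: 320 + 64 = 384 kbps = 0.384 Mbps.
Total bitrate: 52.384 Mbps.
Per item: 52.384 Mbps × 4740 s = 248,300 Mb = 31,038 MB.
Capacity: 2000 GB = 16,000,000 Mb; 64.44 items → 64 complete.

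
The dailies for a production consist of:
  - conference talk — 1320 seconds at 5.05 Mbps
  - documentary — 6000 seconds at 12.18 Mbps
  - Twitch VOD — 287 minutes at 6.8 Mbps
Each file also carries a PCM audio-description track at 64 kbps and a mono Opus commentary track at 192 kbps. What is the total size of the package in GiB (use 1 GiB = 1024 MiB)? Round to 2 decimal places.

23.65 GiB

Audio total: 64 + 192 = 256 kbps = 0.256 Mbps.
conference talk: 5.306 Mbps × 1320 s = 7003.9 Mb
documentary: 12.436 Mbps × 6000 s = 74616.0 Mb
Twitch VOD: 7.056 Mbps × 17220 s = 121504.3 Mb
Total: 203124.2 Mb = 25390.5 MB.
= 23.65 GiB.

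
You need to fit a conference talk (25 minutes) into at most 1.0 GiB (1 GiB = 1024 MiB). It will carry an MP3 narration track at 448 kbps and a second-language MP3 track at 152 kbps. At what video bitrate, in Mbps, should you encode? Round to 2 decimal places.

5.13 Mbps

Budget: 1.0 GiB = 8589.9 Mb.
25 min = 1500 s
Total bitrate budget: 8589.9 Mb / 1500 s = 5.727 Mbps.
Audio total: 448 + 152 = 600 kbps = 0.600 Mbps.
Video: 5.727 − 0.600 = 5.127 Mbps.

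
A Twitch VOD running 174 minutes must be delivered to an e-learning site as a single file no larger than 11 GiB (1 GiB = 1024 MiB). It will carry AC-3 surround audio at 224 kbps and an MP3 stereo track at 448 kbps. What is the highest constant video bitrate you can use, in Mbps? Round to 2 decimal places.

8.38 Mbps

Budget: 11 GiB = 94489.3 Mb.
174 min = 10440 s
Total bitrate budget: 94489.3 Mb / 10440 s = 9.051 Mbps.
Audio total: 224 + 448 = 672 kbps = 0.672 Mbps.
Video: 9.051 − 0.672 = 8.379 Mbps.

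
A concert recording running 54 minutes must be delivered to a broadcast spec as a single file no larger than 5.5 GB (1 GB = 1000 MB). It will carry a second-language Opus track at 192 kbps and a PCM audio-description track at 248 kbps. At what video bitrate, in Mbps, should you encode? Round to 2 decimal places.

Budget: 5.5 GB = 44000.0 Mb.
54 min = 3240 s
Total bitrate budget: 44000.0 Mb / 3240 s = 13.580 Mbps.
Audio total: 192 + 248 = 440 kbps = 0.440 Mbps.
Video: 13.580 − 0.440 = 13.140 Mbps.

13.14 Mbps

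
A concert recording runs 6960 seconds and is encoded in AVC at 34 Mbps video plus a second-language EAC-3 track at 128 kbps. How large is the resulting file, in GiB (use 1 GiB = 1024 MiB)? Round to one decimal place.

Audio: 128 kbps = 0.128 Mbps.
Total bitrate: 34 + 0.128 = 34.128 Mbps.
Stream data: 34.128 Mbps × 6960 s = 237530.9 Mb.
237,531 Mb = 29,691,360,000 bytes ÷ 1,073,741,824 = 27.65 GiB.

27.7 GiB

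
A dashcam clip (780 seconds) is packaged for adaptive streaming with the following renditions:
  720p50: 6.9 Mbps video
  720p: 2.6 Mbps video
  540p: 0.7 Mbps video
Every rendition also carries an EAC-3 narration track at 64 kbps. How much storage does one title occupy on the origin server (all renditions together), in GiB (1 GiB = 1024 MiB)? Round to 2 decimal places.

Audio: 64 kbps = 0.064 Mbps.
Sum of rendition bitrates: (6.9+0.064) + (2.6+0.064) + (0.7+0.064) = 10.392 Mbps.
× 780 s = 8,106 Mb = 1,013 MB = 0.9436 GiB.

0.94 GiB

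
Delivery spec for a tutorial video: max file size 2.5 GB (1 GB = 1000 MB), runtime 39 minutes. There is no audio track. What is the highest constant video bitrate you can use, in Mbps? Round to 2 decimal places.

8.55 Mbps

Budget: 2.5 GB = 20000.0 Mb.
39 min = 2340 s
Total bitrate budget: 20000.0 Mb / 2340 s = 8.547 Mbps.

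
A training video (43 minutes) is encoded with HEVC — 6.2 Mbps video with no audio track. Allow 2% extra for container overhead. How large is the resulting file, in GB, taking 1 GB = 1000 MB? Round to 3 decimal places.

2.039 GB

43 min = 2580 s
Total bitrate: 6.2 Mbps.
Stream data: 6.200 Mbps × 2580 s = 15996.0 Mb.
With 2% container overhead: ×1.02.
16,316 Mb ÷ 8 = 2,039 MB → 2.039 GB.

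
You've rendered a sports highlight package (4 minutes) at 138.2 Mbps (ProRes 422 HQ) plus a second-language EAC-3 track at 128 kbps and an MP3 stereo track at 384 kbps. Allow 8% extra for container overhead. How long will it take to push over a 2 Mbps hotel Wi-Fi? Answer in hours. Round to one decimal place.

5.0 hours

4 min = 240 s
Audio total: 128 + 384 = 512 kbps = 0.512 Mbps.
Total bitrate: 138.712 Mbps.
File: 138.712 Mbps × 240 s = 33290.9 Mb.
With 8% container overhead: ×1.08. → 35954.2 Mb.
At 2 Mbps: 35954.2 / 2 = 17977.1 s ≈ 4.99 hours.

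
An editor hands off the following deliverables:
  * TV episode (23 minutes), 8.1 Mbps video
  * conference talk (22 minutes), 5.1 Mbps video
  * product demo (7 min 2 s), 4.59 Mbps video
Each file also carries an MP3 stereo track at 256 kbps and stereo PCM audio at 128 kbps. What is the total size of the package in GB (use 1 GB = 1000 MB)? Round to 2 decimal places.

Audio total: 256 + 128 = 384 kbps = 0.384 Mbps.
TV episode: 8.484 Mbps × 1380 s = 11707.9 Mb
conference talk: 5.484 Mbps × 1320 s = 7238.9 Mb
product demo: 4.974 Mbps × 422 s = 2099.0 Mb
Total: 21045.8 Mb = 2630.7 MB.
= 2.631 GB.

2.63 GB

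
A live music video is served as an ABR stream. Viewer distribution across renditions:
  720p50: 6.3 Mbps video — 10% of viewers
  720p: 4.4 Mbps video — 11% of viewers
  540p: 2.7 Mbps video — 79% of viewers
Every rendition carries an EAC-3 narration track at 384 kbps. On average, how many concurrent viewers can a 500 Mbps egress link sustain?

Audio: 384 kbps = 0.384 Mbps.
Average per-viewer bitrate: 0.10×6.684 + 0.11×4.784 + 0.79×3.084 = 3.631 Mbps.
500 Mbps = 500.0 Mbps; 500.0 / 3.631 = 137.70 → 137.

137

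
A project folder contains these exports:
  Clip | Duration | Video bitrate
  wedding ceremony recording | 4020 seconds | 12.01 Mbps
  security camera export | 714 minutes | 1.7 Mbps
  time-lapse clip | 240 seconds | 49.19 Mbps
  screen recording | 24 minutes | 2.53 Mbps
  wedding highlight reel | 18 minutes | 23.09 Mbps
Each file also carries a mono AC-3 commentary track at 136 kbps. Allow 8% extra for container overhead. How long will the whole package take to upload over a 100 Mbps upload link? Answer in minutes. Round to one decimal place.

Audio: 136 kbps = 0.136 Mbps.
wedding ceremony recording: 12.146 Mbps × 4020 s × 1.08 = 52733.1 Mb
security camera export: 1.836 Mbps × 42840 s × 1.08 = 84946.6 Mb
time-lapse clip: 49.326 Mbps × 240 s × 1.08 = 12785.3 Mb
screen recording: 2.666 Mbps × 1440 s × 1.08 = 4146.2 Mb
wedding highlight reel: 23.226 Mbps × 1080 s × 1.08 = 27090.8 Mb
Total: 181701.9 Mb = 22712.7 MB.
At 100 Mbps: 181701.9 / 100 = 1817 s ≈ 30.3 minutes.

30.3 minutes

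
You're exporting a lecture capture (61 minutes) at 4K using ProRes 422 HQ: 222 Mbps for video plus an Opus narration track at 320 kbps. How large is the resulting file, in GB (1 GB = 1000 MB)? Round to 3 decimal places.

61 min = 3660 s
Audio: 320 kbps = 0.320 Mbps.
Total bitrate: 222 + 0.320 = 222.320 Mbps.
Stream data: 222.320 Mbps × 3660 s = 813691.2 Mb.
813,691 Mb ÷ 8 = 101,711 MB → 101.7 GB.

101.711 GB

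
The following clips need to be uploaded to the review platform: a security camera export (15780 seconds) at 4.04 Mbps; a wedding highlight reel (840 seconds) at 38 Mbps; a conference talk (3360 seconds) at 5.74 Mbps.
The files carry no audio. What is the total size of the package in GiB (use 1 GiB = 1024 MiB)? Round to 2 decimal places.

security camera export: 4.040 Mbps × 15780 s = 63751.2 Mb
wedding highlight reel: 38.000 Mbps × 840 s = 31920.0 Mb
conference talk: 5.740 Mbps × 3360 s = 19286.4 Mb
Total: 114957.6 Mb = 14369.7 MB.
= 13.38 GiB.

13.38 GiB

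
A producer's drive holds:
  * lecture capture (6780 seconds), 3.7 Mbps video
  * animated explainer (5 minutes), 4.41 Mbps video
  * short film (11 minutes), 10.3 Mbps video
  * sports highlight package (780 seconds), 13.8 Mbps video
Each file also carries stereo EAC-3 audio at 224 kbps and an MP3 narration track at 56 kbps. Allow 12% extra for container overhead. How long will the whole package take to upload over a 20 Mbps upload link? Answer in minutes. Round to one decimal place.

Audio total: 224 + 56 = 280 kbps = 0.280 Mbps.
lecture capture: 3.980 Mbps × 6780 s × 1.12 = 30222.5 Mb
animated explainer: 4.690 Mbps × 300 s × 1.12 = 1575.8 Mb
short film: 10.580 Mbps × 660 s × 1.12 = 7820.7 Mb
sports highlight package: 14.080 Mbps × 780 s × 1.12 = 12300.3 Mb
Total: 51919.4 Mb = 6489.9 MB.
At 20 Mbps: 51919.4 / 20 = 2596 s ≈ 43.3 minutes.

43.3 minutes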